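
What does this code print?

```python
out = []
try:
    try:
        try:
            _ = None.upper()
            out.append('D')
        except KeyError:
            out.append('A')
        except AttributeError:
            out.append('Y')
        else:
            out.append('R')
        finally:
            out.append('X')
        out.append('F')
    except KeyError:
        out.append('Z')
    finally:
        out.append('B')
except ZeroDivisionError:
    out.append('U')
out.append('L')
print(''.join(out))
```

Execution trace: 'Y' (inner except AttributeError) → 'X' (inner finally) → 'F' (try body, no exception) → 'B' (finally) → 'L' (after the try/except). Output: YXFBL

Answer: YXFBL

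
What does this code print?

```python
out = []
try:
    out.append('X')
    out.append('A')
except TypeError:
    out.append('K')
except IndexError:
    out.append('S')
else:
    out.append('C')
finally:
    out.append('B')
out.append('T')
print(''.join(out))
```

Execution trace: 'X' (try body) → 'A' (try body, no exception) → 'C' (else) → 'B' (finally) → 'T' (after the try/except). Output: XACBT

Answer: XACBT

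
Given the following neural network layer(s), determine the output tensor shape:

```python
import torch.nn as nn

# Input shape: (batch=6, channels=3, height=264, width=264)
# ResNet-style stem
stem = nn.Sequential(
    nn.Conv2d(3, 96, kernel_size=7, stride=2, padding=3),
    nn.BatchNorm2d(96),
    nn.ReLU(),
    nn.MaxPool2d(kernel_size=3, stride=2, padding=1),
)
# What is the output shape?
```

Input: (6, 3, 264, 264) -> after Conv2d 7x7 stride=2: (6, 96, 132, 132) -> Output: (6, 96, 66, 66)

Answer: (6, 96, 66, 66)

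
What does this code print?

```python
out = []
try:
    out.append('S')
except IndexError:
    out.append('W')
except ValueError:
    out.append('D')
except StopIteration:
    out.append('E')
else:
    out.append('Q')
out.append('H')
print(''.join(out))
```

Execution trace: 'S' (try body, no exception) → 'Q' (else) → 'H' (after the try/except). Output: SQH

Answer: SQH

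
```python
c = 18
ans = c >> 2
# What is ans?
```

Trace:
`c = 18` → c = 18
`ans = c >> 2` → ans = 4
So ans = 4

Answer: 4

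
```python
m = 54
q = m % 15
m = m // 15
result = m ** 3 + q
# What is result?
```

Trace:
`m = 54` → m = 54
`q = m % 15` → q = 9
`m = m // 15` → m = 3
`result = m ** 3 + q` → result = 36
So result = 36

Answer: 36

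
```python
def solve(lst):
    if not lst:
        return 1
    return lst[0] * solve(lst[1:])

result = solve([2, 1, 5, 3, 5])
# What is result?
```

Product over [2, 1, 5, 3, 5] = 2 * 1 * 5 * 3 * 5 = 150

Answer: 150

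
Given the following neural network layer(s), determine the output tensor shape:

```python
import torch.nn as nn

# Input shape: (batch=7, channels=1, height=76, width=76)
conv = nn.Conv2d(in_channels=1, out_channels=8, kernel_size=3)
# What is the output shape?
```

Input: (7, 1, 76, 76) -> Output: (7, 8, 74, 74)

Answer: (7, 8, 74, 74)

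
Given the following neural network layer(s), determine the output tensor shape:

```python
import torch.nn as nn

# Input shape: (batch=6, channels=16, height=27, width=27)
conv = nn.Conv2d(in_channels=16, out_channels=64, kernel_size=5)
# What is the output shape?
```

Input: (6, 16, 27, 27) -> Output: (6, 64, 23, 23)

Answer: (6, 64, 23, 23)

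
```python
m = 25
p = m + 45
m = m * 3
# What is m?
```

Trace:
`m = 25` → m = 25
`p = m + 45` → p = 70
`m = m * 3` → m = 75
So m = 75

Answer: 75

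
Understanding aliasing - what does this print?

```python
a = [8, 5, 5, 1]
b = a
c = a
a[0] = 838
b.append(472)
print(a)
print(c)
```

Key concept: multiple aliases.
Step by step:
`a = [8, 5, 5, 1]` → a = [8, 5, 5, 1]
`b = a` → b = [8, 5, 5, 1] (same object as a)
`c = a` → c = [8, 5, 5, 1] (same object as a, b)
`a[0] = 838` → a = [838, 5, 5, 1] (same object as b, c); b = [838, 5, 5, 1] (same object as a, c); c = [838, 5, 5, 1] (same object as a, b)
`b.append(472)` → a = [838, 5, 5, 1, 472] (same object as b, c); b = [838, 5, 5, 1, 472] (same object as a, c); c = [838, 5, 5, 1, 472] (same object as a, b)
`print(a)` → prints [838, 5, 5, 1, 472]
`print(c)` → prints [838, 5, 5, 1, 472]

Answer:
[838, 5, 5, 1, 472]
[838, 5, 5, 1, 472]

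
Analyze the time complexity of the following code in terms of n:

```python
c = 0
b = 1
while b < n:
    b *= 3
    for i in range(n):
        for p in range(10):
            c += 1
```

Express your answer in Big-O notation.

Each loop level contributes: log n × n × 1. Multiplying the contributions gives O(n log n).

Answer: O(n log n)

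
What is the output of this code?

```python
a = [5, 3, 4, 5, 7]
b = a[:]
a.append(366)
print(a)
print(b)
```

Key concept: slice [:] creates copy.
Step by step:
`a = [5, 3, 4, 5, 7]` → a = [5, 3, 4, 5, 7]
`b = a[:]` → b = [5, 3, 4, 5, 7]
`a.append(366)` → a = [5, 3, 4, 5, 7, 366]
`print(a)` → prints [5, 3, 4, 5, 7, 366]
`print(b)` → prints [5, 3, 4, 5, 7]

Answer:
[5, 3, 4, 5, 7, 366]
[5, 3, 4, 5, 7]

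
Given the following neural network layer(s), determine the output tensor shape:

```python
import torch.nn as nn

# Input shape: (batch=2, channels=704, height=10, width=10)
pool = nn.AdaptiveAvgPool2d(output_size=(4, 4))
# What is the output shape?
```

Input: (2, 704, 10, 10) -> Output: (2, 704, 4, 4)

Answer: (2, 704, 4, 4)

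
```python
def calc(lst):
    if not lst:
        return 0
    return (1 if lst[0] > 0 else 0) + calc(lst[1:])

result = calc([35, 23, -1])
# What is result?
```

Count of positive elements in [35, 23, -1] = 2

Answer: 2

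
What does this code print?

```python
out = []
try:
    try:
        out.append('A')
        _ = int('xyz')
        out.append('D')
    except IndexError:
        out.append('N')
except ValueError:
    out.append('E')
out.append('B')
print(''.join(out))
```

Execution trace: 'A' (inner try body) → 'E' (outer except ValueError) → 'B' (after the try/except). Output: AEB

Answer: AEB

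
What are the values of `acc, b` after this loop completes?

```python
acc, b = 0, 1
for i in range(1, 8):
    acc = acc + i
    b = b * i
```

Sum and factorial of 1 to 7
`acc, b` takes the values: (0, 1) → (1, 1) → (3, 1) → (3, 2) → (6, 2) → (6, 6) → (10, 6) → (10, 24) → (15, 24) → (15, 120) → (21, 120) → (21, 720) → (28, 720) → (28, 5040)

Answer: 28, 5040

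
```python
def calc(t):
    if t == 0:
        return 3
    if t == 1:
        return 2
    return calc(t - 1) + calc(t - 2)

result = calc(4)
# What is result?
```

Build up from base cases: calc(0)=3, calc(1)=2, calc(2)=5, calc(3)=7, calc(4)=12

Answer: 12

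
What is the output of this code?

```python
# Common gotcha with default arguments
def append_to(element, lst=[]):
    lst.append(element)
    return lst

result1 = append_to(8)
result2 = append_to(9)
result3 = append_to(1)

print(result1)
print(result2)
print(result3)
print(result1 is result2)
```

Key concept: mutable default argument gotcha.
Step by step:
`result1 = append_to(8)` → result1 = [8]
`result2 = append_to(9)` → result1 = [8, 9] (same object as result2); result2 = [8, 9] (same object as result1)
`result3 = append_to(1)` → result1 = [8, 9, 1] (same object as result2, result3); result2 = [8, 9, 1] (same object as result1, result3); result3 = [8, 9, 1] (same object as result1, result2)
`print(result1)` → prints [8, 9, 1]
`print(result2)` → prints [8, 9, 1]
`print(result3)` → prints [8, 9, 1]
`print(result1 is result2)` → prints True

Answer:
[8, 9, 1]
[8, 9, 1]
[8, 9, 1]
True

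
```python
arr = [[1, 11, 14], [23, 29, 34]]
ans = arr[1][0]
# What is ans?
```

Trace:
`arr = [[1, 11, 14], [23, 29, 34]]` → arr = [[1, 11, 14], [23, 29, 34]]
`ans = arr[1][0]` → ans = 23
So ans = 23

Answer: 23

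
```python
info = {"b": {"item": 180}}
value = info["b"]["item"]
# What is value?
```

Trace:
`info = {"b": {"item": 180}}` → info = {'b': {'item': 180}}
`value = info["b"]["item"]` → value = 180
So value = 180

Answer: 180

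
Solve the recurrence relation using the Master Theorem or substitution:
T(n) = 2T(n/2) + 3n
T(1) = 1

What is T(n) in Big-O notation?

By Master Theorem: a=2, b=2, f(n)=3n. Since log_2(2) = 1 and f(n) = Θ(n^1), Case 2 applies. T(n) = O(n log n).

Answer: O(n log n)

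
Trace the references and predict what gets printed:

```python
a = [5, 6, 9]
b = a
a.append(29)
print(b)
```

Key concept: basic list aliasing.
Step by step:
`a = [5, 6, 9]` → a = [5, 6, 9]
`b = a` → b = [5, 6, 9] (same object as a)
`a.append(29)` → a = [5, 6, 9, 29] (same object as b); b = [5, 6, 9, 29] (same object as a)
`print(b)` → prints [5, 6, 9, 29]

Answer: [5, 6, 9, 29]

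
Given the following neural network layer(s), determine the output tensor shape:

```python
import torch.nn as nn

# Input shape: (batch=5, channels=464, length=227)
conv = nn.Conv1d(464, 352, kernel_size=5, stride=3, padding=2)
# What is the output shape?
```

Input: (5, 464, 227) -> Output: (5, 352, 76)

Answer: (5, 352, 76)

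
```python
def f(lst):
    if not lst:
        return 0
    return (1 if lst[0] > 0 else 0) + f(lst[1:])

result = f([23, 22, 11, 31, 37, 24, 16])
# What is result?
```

Count of positive elements in [23, 22, 11, 31, 37, 24, 16] = 7

Answer: 7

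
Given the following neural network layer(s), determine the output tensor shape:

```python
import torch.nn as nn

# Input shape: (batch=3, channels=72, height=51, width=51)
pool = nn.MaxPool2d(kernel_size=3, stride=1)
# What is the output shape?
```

Input: (3, 72, 51, 51) -> Output: (3, 72, 49, 49)

Answer: (3, 72, 49, 49)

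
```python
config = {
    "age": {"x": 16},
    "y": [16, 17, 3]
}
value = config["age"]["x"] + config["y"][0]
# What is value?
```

Trace:
`config = { ...` → config = {'age': {'x': 16}, 'y': [16, 17, 3]}
`value = config["age"]["x"] + config["y"][0]` → value = 32
So value = 32

Answer: 32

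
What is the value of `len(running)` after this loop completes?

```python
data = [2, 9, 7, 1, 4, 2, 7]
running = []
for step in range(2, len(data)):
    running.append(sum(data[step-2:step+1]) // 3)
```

Number of 3-element averages
`running` takes the values: [] → [6] → [6, 5] → [6, 5, 4] → [6, 5, 4, 2] → [6, 5, 4, 2, 4]
So `len(running)` = 5

Answer: 5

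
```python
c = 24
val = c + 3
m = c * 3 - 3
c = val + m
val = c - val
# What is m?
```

Trace:
`c = 24` → c = 24
`val = c + 3` → val = 27
`m = c * 3 - 3` → m = 69
`c = val + m` → c = 96
`val = c - val` → val = 69
So m = 69

Answer: 69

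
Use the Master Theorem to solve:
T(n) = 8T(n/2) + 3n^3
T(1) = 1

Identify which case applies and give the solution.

a=8, b=2, f(n)=3n^3. log_2(8) = 3. Since c=3 = 3, Case 2 applies: T(n) = Θ(n^log_b(a) · log n) = O(n^3 log n).

Answer: O(n^3 log n) - Case 2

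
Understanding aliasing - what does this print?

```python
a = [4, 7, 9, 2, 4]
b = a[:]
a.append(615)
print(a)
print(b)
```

Key concept: slice [:] creates copy.
Step by step:
`a = [4, 7, 9, 2, 4]` → a = [4, 7, 9, 2, 4]
`b = a[:]` → b = [4, 7, 9, 2, 4]
`a.append(615)` → a = [4, 7, 9, 2, 4, 615]
`print(a)` → prints [4, 7, 9, 2, 4, 615]
`print(b)` → prints [4, 7, 9, 2, 4]

Answer:
[4, 7, 9, 2, 4, 615]
[4, 7, 9, 2, 4]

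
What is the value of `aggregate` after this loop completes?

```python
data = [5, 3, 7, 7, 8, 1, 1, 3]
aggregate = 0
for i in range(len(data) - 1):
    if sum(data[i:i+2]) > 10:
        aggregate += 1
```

Count windows with sum > 10
`aggregate` takes the values: 0 → 1 → 2

Answer: 2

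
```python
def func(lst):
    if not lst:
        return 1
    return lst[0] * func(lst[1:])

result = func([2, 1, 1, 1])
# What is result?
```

Product over [2, 1, 1, 1] = 2 * 1 * 1 * 1 = 2

Answer: 2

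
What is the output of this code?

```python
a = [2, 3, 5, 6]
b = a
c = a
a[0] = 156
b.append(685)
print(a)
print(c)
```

Key concept: multiple aliases.
Step by step:
`a = [2, 3, 5, 6]` → a = [2, 3, 5, 6]
`b = a` → b = [2, 3, 5, 6] (same object as a)
`c = a` → c = [2, 3, 5, 6] (same object as a, b)
`a[0] = 156` → a = [156, 3, 5, 6] (same object as b, c); b = [156, 3, 5, 6] (same object as a, c); c = [156, 3, 5, 6] (same object as a, b)
`b.append(685)` → a = [156, 3, 5, 6, 685] (same object as b, c); b = [156, 3, 5, 6, 685] (same object as a, c); c = [156, 3, 5, 6, 685] (same object as a, b)
`print(a)` → prints [156, 3, 5, 6, 685]
`print(c)` → prints [156, 3, 5, 6, 685]

Answer:
[156, 3, 5, 6, 685]
[156, 3, 5, 6, 685]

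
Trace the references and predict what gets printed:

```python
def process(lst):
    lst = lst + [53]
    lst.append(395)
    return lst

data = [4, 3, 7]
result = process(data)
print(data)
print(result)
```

Key concept: rebinding parameter vs mutation.
Step by step:
`data = [4, 3, 7]` → data = [4, 3, 7]
`result = process(data)` → result = [4, 3, 7, 53, 395]
`print(data)` → prints [4, 3, 7]
`print(result)` → prints [4, 3, 7, 53, 395]

Answer:
[4, 3, 7]
[4, 3, 7, 53, 395]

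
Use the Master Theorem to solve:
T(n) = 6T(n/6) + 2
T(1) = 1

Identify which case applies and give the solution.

a=6, b=6, f(n)=2. log_6(6) = 1. Since c=0 < 1, Case 1 applies: T(n) = Θ(n^log_b(a)) = O(n).

Answer: O(n) - Case 1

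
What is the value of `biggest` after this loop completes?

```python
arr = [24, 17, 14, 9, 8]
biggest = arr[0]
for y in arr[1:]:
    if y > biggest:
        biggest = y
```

Maximum of [24, 17, 14, 9, 8]
`biggest` takes the values: 24

Answer: 24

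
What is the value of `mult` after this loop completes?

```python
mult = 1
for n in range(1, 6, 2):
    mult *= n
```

Product of 1, 3, 5, ... up to 5
`mult` takes the values: 1 → 3 → 15

Answer: 15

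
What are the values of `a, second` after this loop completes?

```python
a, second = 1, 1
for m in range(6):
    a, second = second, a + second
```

Fibonacci: after 6 iterations
`a, second` takes the values: (1, 1) → (1, 2) → (2, 3) → (3, 5) → (5, 8) → (8, 13) → (13, 21)

Answer: 13, 21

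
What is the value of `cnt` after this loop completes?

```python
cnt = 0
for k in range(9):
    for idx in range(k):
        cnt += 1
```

Triangle number: 0+1+2+...+8
`cnt` takes the values: 0 → 1 → 2 → 3 → 4 → 5 → 6 → 7 → 8 → 9 → 10 → 11 → 12 → 13 → 14 → 15 → 16 → 17 → 18 → 19 → 20 → 21 → 22 → 23 → 24 → 25 → 26 → 27 → 28 → 29 → 30 → 31 → 32 → 33 → 34 → 35 → 36

Answer: 36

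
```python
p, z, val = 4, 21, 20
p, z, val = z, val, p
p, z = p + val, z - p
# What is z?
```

Trace:
`p, z, val = 4, 21, 20` → p = 4; z = 21; val = 20
`p, z, val = z, val, p` → p = 21; z = 20; val = 4
`p, z = p + val, z - p` → p = 25; z = -1
So z = -1

Answer: -1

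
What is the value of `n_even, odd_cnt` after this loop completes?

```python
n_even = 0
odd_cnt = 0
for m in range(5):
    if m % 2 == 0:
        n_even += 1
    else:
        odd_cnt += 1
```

Count evens and odds in range(5)
`n_even, odd_cnt` takes the values: (0, 0) → (1, 0) → (1, 1) → (2, 1) → (2, 2) → (3, 2)

Answer: 3, 2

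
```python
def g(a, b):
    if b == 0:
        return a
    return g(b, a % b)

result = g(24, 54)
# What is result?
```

g(24, 54) -> g(54, 24) -> g(24, 6) -> g(6, 0) -> 6

Answer: 6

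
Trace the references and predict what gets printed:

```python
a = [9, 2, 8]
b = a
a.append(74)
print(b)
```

Key concept: basic list aliasing.
Step by step:
`a = [9, 2, 8]` → a = [9, 2, 8]
`b = a` → b = [9, 2, 8] (same object as a)
`a.append(74)` → a = [9, 2, 8, 74] (same object as b); b = [9, 2, 8, 74] (same object as a)
`print(b)` → prints [9, 2, 8, 74]

Answer: [9, 2, 8, 74]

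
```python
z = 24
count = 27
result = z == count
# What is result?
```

Trace:
`z = 24` → z = 24
`count = 27` → count = 27
`result = z == count` → result = False
So result = False

Answer: False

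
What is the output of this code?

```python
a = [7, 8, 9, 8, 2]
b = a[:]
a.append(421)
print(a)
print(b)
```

Key concept: slice [:] creates copy.
Step by step:
`a = [7, 8, 9, 8, 2]` → a = [7, 8, 9, 8, 2]
`b = a[:]` → b = [7, 8, 9, 8, 2]
`a.append(421)` → a = [7, 8, 9, 8, 2, 421]
`print(a)` → prints [7, 8, 9, 8, 2, 421]
`print(b)` → prints [7, 8, 9, 8, 2]

Answer:
[7, 8, 9, 8, 2, 421]
[7, 8, 9, 8, 2]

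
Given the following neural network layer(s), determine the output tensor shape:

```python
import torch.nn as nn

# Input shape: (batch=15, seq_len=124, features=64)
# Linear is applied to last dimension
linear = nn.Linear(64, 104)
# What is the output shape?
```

Input: (15, 124, 64) -> Output: (15, 124, 104)

Answer: (15, 124, 104)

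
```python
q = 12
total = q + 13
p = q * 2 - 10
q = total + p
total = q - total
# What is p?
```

Trace:
`q = 12` → q = 12
`total = q + 13` → total = 25
`p = q * 2 - 10` → p = 14
`q = total + p` → q = 39
`total = q - total` → total = 14
So p = 14

Answer: 14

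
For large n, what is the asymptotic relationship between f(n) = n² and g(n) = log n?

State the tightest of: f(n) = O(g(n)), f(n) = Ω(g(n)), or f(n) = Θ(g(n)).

n² vs log n: f(n) = Ω(g(n)) but not O(g(n)) — n² grows strictly faster than log n.

Answer: f(n) = Ω(g(n)) but not O(g(n)) — n² grows strictly faster than log n.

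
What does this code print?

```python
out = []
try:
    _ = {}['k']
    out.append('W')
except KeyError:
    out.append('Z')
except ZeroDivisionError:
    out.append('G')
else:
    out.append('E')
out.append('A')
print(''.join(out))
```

Execution trace: 'Z' (except KeyError) → 'A' (after the try/except). Output: ZA

Answer: ZA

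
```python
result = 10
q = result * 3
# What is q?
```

Trace:
`result = 10` → result = 10
`q = result * 3` → q = 30
So q = 30

Answer: 30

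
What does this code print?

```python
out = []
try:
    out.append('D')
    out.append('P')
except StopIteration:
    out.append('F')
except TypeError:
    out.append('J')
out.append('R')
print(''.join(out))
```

Execution trace: 'D' (try body) → 'P' (try body, no exception) → 'R' (after the try/except). Output: DPR

Answer: DPR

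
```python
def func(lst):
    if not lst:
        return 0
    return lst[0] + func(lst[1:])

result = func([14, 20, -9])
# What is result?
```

14 + 20 + (-9) + 0 = 25

Answer: 25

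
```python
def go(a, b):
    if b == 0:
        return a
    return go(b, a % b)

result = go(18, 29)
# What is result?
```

go(18, 29) -> go(29, 18) -> go(18, 11) -> go(11, 7) -> go(7, 4) -> go(4, 3) -> go(3, 1) -> go(1, 0) -> 1

Answer: 1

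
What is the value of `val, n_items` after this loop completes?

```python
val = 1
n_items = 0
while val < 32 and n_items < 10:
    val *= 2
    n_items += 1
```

Double until >= 32 or 10 iterations
`val, n_items` takes the values: (1, 0) → (2, 0) → (2, 1) → (4, 1) → (4, 2) → (8, 2) → (8, 3) → (16, 3) → (16, 4) → (32, 4) → (32, 5)

Answer: 32, 5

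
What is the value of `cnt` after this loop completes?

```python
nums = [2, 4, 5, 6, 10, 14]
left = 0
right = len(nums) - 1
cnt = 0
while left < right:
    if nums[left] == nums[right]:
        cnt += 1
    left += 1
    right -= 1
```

Count matching pairs from ends
`cnt` takes the values: 0

Answer: 0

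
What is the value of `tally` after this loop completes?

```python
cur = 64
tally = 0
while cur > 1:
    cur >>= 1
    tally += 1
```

Count right shifts until 1
`tally` takes the values: 0 → 1 → 2 → 3 → 4 → 5 → 6

Answer: 6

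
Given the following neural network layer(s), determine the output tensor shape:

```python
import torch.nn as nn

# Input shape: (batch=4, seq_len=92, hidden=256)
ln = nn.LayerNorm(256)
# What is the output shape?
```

Input: (4, 92, 256) -> Output: (4, 92, 256)

Answer: (4, 92, 256)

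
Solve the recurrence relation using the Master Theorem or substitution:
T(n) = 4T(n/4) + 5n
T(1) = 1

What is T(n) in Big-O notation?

By Master Theorem: a=4, b=4, f(n)=5n. Since log_4(4) = 1 and f(n) = Θ(n^1), Case 2 applies. T(n) = O(n log n).

Answer: O(n log n)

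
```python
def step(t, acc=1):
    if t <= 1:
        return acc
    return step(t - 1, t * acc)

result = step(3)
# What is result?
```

Accumulator trace (n, acc): (3, 1) -> (2, 3) -> (1, 6) -> return 6

Answer: 6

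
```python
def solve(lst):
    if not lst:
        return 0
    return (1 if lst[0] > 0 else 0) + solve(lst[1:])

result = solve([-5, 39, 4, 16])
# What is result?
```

Count of positive elements in [-5, 39, 4, 16] = 3

Answer: 3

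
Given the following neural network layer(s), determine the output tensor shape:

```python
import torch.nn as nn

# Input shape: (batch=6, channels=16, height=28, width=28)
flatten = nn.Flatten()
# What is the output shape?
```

Input: (6, 16, 28, 28) -> Output: (6, 12544)

Answer: (6, 12544)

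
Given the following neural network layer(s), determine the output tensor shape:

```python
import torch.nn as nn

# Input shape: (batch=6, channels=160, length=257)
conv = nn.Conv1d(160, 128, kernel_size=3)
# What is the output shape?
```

Input: (6, 160, 257) -> Output: (6, 128, 255)

Answer: (6, 128, 255)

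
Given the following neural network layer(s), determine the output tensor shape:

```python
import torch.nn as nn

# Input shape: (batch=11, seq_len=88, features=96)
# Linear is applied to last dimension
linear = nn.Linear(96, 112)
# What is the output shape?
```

Input: (11, 88, 96) -> Output: (11, 88, 112)

Answer: (11, 88, 112)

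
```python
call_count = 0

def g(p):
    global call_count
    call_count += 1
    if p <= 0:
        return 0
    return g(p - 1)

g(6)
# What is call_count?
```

Linear recursion stepping by 1: 7 calls from p=6 down to ≤0.

Answer: 7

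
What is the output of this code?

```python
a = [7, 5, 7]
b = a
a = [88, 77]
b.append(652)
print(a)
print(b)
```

Key concept: rebinding vs mutation: a is rebound to a new list, b still points at the original.
Step by step:
`a = [7, 5, 7]` → a = [7, 5, 7]
`b = a` → b = [7, 5, 7] (same object as a)
`a = [88, 77]` → a = [88, 77]
`b.append(652)` → b = [7, 5, 7, 652]
`print(a)` → prints [88, 77]
`print(b)` → prints [7, 5, 7, 652]

Answer:
[88, 77]
[7, 5, 7, 652]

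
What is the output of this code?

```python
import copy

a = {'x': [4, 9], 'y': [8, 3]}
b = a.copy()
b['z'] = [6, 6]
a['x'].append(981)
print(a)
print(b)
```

Key concept: shallow copy of dict with mutable values.
Step by step:
`a = {'x': [4, 9], 'y': [8, 3]}` → a = {'x': [4, 9], 'y': [8, 3]}
`b = a.copy()` → b = {'x': [4, 9], 'y': [8, 3]}
`b['z'] = [6, 6]` → b = {'x': [4, 9], 'y': [8, 3], 'z': [6, 6]}
`a['x'].append(981)` → a = {'x': [4, 9, 981], 'y': [8, 3]}; b = {'x': [4, 9, 981], 'y': [8, 3], 'z': [6, 6]}
`print(a)` → prints {'x': [4, 9, 981], 'y': [8, 3]}
`print(b)` → prints {'x': [4, 9, 981], 'y': [8, 3], 'z': [6, 6]}

Answer:
{'x': [4, 9, 981], 'y': [8, 3]}
{'x': [4, 9, 981], 'y': [8, 3], 'z': [6, 6]}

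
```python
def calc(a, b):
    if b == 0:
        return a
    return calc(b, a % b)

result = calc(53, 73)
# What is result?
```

calc(53, 73) -> calc(73, 53) -> calc(53, 20) -> calc(20, 13) -> calc(13, 7) -> calc(7, 6) -> calc(6, 1) -> calc(1, 0) -> 1

Answer: 1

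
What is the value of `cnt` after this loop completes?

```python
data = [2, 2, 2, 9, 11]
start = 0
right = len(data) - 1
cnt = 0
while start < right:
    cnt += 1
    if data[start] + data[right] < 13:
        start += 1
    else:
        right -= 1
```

Steps to find pair summing to 13
`cnt` takes the values: 0 → 1 → 2 → 3 → 4

Answer: 4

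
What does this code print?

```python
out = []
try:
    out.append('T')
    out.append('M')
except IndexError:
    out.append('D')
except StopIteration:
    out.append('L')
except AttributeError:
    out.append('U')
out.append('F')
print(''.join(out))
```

Execution trace: 'T' (try body) → 'M' (try body, no exception) → 'F' (after the try/except). Output: TMF

Answer: TMF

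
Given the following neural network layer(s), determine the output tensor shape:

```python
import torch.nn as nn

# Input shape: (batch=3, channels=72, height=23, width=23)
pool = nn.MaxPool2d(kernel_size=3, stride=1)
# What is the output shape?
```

Input: (3, 72, 23, 23) -> Output: (3, 72, 21, 21)

Answer: (3, 72, 21, 21)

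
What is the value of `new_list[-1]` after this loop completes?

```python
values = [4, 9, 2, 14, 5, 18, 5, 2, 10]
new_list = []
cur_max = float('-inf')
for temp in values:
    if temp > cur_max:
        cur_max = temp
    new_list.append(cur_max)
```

Running max ends at 18
`new_list` takes the values: [] → [4] → [4, 9] → [4, 9, 9] → [4, 9, 9, 14] → [4, 9, 9, 14, 14] → [4, 9, 9, 14, 14, 18] → [4, 9, 9, 14, 14, 18, 18] → [4, 9, 9, 14, 14, 18, 18, 18] → [4, 9, 9, 14, 14, 18, 18, 18, 18]
So `new_list[-1]` = 18

Answer: 18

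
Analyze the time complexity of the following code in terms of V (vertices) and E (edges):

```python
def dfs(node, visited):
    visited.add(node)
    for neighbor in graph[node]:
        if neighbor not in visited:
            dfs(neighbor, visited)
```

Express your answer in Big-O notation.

This is Depth-first search (recursive). Time complexity: O(V + E).

Answer: O(V + E)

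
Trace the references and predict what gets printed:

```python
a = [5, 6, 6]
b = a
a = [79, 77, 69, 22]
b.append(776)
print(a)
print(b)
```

Key concept: rebinding vs mutation: a is rebound to a new list, b still points at the original.
Step by step:
`a = [5, 6, 6]` → a = [5, 6, 6]
`b = a` → b = [5, 6, 6] (same object as a)
`a = [79, 77, 69, 22]` → a = [79, 77, 69, 22]
`b.append(776)` → b = [5, 6, 6, 776]
`print(a)` → prints [79, 77, 69, 22]
`print(b)` → prints [5, 6, 6, 776]

Answer:
[79, 77, 69, 22]
[5, 6, 6, 776]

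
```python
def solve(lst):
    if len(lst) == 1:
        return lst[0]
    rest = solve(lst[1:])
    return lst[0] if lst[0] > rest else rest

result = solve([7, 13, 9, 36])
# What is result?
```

Recursive max over [7, 13, 9, 36] = 36

Answer: 36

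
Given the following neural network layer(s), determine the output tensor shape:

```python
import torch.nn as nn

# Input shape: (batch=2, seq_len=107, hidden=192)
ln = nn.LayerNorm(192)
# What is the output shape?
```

Input: (2, 107, 192) -> Output: (2, 107, 192)

Answer: (2, 107, 192)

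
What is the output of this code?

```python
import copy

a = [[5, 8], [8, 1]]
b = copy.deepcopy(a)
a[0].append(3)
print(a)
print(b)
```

Key concept: deep copy is fully independent.
Step by step:
`a = [[5, 8], [8, 1]]` → a = [[5, 8], [8, 1]]
`b = copy.deepcopy(a)` → b = [[5, 8], [8, 1]]
`a[0].append(3)` → a = [[5, 8, 3], [8, 1]]
`print(a)` → prints [[5, 8, 3], [8, 1]]
`print(b)` → prints [[5, 8], [8, 1]]

Answer:
[[5, 8, 3], [8, 1]]
[[5, 8], [8, 1]]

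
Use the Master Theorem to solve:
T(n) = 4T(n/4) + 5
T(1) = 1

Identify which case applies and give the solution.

a=4, b=4, f(n)=5. log_4(4) = 1. Since c=0 < 1, Case 1 applies: T(n) = Θ(n^log_b(a)) = O(n).

Answer: O(n) - Case 1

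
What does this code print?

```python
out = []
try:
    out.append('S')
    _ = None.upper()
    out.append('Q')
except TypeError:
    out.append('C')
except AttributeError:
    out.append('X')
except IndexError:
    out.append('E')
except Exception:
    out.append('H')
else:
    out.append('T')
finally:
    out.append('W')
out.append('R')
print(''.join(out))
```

Execution trace: 'S' (try body) → 'X' (except AttributeError) → 'W' (finally) → 'R' (after the try/except). Output: SXWR

Answer: SXWR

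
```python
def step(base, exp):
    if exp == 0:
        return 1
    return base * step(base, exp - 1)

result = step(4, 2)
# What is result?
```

step(4, 2) = 4 * 4 = 16

Answer: 16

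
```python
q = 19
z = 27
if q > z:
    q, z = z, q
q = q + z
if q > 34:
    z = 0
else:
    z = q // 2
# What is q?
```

Trace:
`q = 19` → q = 19
`z = 27` → z = 27
`if q > z: ...` → q > z is False → no variable changes
`q = q + z` → q = 46
`if q > 34: ...` → q > 34 is True → z = 0
So q = 46

Answer: 46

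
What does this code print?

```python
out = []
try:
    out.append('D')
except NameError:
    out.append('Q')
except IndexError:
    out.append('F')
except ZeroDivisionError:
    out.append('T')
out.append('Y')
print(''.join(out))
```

Execution trace: 'D' (try body, no exception) → 'Y' (after the try/except). Output: DY

Answer: DY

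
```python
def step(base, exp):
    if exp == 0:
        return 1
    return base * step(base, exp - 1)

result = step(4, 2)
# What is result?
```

step(4, 2) = 4 * 4 = 16

Answer: 16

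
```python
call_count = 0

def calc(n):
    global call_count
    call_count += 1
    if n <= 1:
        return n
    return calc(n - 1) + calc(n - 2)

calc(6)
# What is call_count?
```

Calls(n) = 1 + Calls(n-1) + Calls(n-2); Calls(0)=Calls(1)=1. For n=6 this gives 25.

Answer: 25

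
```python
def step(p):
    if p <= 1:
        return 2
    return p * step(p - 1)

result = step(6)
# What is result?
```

step(6) = 6 * 5 * 4 * 3 * 2 * 2 = 1440

Answer: 1440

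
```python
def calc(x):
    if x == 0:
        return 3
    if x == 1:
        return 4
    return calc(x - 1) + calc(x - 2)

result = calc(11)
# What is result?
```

Build up from base cases: calc(0)=3, calc(1)=4, calc(2)=7, calc(3)=11, calc(4)=18, calc(5)=29, calc(6)=47, ..., calc(11)=521

Answer: 521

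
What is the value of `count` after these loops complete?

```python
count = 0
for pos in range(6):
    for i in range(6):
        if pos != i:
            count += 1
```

6² - 6 (exclude diagonal)
`count` takes the values: 0 → 1 → 2 → 3 → 4 → 5 → 6 → 7 → 8 → 9 → 10 → 11 → 12 → 13 → 14 → 15 → 16 → 17 → 18 → 19 → 20 → 21 → 22 → 23 → 24 → 25 → 26 → 27 → 28 → 29 → 30

Answer: 30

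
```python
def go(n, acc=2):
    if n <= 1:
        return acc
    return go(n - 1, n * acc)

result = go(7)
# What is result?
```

Accumulator trace (n, acc): (7, 2) -> (6, 14) -> (5, 84) -> (4, 420) -> (3, 1680) -> (2, 5040) -> (1, 10080) -> return 10080

Answer: 10080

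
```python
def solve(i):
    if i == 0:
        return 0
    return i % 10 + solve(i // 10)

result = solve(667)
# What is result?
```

Sum of digits of 667: 7 + 6 + 6 = 19

Answer: 19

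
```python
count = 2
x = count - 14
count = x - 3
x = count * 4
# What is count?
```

Trace:
`count = 2` → count = 2
`x = count - 14` → x = -12
`count = x - 3` → count = -15
`x = count * 4` → x = -60
So count = -15

Answer: -15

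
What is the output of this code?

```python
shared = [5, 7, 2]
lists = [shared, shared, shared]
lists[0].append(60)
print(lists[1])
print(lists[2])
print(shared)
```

Key concept: list of same reference.
Step by step:
`shared = [5, 7, 2]` → shared = [5, 7, 2]
`lists = [shared, shared, shared]` → lists = [[5, 7, 2], [5, 7, 2], [5, 7, 2]]
`lists[0].append(60)` → shared = [5, 7, 2, 60]; lists = [[5, 7, 2, 60], [5, 7, 2, 60], [5, 7, 2, 60]]
`print(lists[1])` → prints [5, 7, 2, 60]
`print(lists[2])` → prints [5, 7, 2, 60]
`print(shared)` → prints [5, 7, 2, 60]

Answer:
[5, 7, 2, 60]
[5, 7, 2, 60]
[5, 7, 2, 60]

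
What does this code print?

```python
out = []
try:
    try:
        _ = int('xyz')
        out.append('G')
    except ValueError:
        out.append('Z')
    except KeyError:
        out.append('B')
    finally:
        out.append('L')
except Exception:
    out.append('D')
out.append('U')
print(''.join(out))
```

Execution trace: 'Z' (inner except ValueError) → 'L' (inner finally) → 'U' (after the try/except). Output: ZLU

Answer: ZLU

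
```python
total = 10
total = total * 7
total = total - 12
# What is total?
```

Trace:
`total = 10` → total = 10
`total = total * 7` → total = 70
`total = total - 12` → total = 58
So total = 58

Answer: 58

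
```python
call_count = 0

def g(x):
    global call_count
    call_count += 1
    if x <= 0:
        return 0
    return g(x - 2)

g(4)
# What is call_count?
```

Linear recursion stepping by 2: 3 calls from x=4 down to ≤0.

Answer: 3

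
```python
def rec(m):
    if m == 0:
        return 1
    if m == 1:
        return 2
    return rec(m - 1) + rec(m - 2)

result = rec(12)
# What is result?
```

Build up from base cases: rec(0)=1, rec(1)=2, rec(2)=3, rec(3)=5, rec(4)=8, rec(5)=13, rec(6)=21, ..., rec(12)=377

Answer: 377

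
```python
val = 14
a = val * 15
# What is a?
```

Trace:
`val = 14` → val = 14
`a = val * 15` → a = 210
So a = 210

Answer: 210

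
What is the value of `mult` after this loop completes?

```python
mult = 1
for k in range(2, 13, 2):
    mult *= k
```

Product of even numbers 2 to 12
`mult` takes the values: 1 → 2 → 8 → 48 → 384 → 3840 → 46080

Answer: 46080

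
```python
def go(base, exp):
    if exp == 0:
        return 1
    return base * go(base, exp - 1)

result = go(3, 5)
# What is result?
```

go(3, 5) = 3 * 3 * 3 * 3 * 3 = 243

Answer: 243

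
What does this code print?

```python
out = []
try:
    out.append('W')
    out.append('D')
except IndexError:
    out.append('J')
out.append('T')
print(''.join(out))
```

Execution trace: 'W' (try body) → 'D' (try body, no exception) → 'T' (after the try/except). Output: WDT

Answer: WDT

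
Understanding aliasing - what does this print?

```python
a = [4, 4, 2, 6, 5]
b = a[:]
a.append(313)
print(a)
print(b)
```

Key concept: slice [:] creates copy.
Step by step:
`a = [4, 4, 2, 6, 5]` → a = [4, 4, 2, 6, 5]
`b = a[:]` → b = [4, 4, 2, 6, 5]
`a.append(313)` → a = [4, 4, 2, 6, 5, 313]
`print(a)` → prints [4, 4, 2, 6, 5, 313]
`print(b)` → prints [4, 4, 2, 6, 5]

Answer:
[4, 4, 2, 6, 5, 313]
[4, 4, 2, 6, 5]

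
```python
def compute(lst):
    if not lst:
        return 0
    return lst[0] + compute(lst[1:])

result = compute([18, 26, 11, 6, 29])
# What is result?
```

18 + 26 + 11 + 6 + 29 + 0 = 90

Answer: 90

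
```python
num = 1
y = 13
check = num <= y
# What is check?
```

Trace:
`num = 1` → num = 1
`y = 13` → y = 13
`check = num <= y` → check = True
So check = True

Answer: True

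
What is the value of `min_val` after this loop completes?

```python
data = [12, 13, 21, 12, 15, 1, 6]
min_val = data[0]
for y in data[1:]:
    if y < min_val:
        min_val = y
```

Minimum of [12, 13, 21, 12, 15, 1, 6]
`min_val` takes the values: 12 → 1

Answer: 1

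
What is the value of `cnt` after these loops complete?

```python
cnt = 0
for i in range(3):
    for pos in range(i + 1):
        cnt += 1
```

Triangle: 1 + 2 + ... + 3
`cnt` takes the values: 0 → 1 → 2 → 3 → 4 → 5 → 6

Answer: 6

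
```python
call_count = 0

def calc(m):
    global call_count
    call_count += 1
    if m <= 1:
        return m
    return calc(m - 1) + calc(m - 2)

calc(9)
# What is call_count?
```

Calls(m) = 1 + Calls(m-1) + Calls(m-2); Calls(0)=Calls(1)=1. For m=9 this gives 109.

Answer: 109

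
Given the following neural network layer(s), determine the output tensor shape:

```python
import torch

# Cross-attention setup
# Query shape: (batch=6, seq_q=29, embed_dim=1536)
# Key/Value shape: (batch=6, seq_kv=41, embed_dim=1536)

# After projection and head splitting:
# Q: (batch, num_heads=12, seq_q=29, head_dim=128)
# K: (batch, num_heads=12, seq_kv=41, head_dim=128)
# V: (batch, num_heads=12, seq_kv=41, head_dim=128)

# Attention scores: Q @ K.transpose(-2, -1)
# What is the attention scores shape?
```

Input: (6, 29, 1536) -> Output: (6, 12, 29, 41)

Answer: (6, 12, 29, 41)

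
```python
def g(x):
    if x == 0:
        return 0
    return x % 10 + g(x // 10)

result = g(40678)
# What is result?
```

Sum of digits of 40678: 8 + 7 + 6 + 0 + 4 = 25

Answer: 25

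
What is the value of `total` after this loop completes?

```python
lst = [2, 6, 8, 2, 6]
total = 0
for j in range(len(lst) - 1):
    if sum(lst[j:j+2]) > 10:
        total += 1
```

Count windows with sum > 10
`total` takes the values: 0 → 1

Answer: 1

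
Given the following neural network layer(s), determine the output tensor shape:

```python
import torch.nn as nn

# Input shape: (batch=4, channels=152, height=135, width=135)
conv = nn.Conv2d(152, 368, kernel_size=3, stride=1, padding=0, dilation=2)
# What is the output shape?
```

Input: (4, 152, 135, 135) -> Output: (4, 368, 131, 131)

Answer: (4, 368, 131, 131)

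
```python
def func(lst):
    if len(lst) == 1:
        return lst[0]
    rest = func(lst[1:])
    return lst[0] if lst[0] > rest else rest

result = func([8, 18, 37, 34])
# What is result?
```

Recursive max over [8, 18, 37, 34] = 37

Answer: 37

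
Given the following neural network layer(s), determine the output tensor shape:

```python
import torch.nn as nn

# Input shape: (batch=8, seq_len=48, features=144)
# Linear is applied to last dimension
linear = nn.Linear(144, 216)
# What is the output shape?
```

Input: (8, 48, 144) -> Output: (8, 48, 216)

Answer: (8, 48, 216)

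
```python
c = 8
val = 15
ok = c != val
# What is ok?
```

Trace:
`c = 8` → c = 8
`val = 15` → val = 15
`ok = c != val` → ok = True
So ok = True

Answer: True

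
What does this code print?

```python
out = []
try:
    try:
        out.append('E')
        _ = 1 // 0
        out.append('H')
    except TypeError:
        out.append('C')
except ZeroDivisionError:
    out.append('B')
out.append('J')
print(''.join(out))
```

Execution trace: 'E' (try body) → 'B' (outer except ZeroDivisionError) → 'J' (after the try/except). Output: EBJ

Answer: EBJ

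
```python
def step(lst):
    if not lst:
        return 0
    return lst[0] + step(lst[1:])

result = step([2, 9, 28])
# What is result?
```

2 + 9 + 28 + 0 = 39

Answer: 39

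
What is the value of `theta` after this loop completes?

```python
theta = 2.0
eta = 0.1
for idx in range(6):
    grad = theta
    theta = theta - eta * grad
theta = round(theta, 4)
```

Gradient descent: w = 2.0 * (1 - 0.1)^6
`theta` takes the values: 2.0 → 1.8 → 1.62 → 1.458 → 1.3122 → 1.18098 → 1.062882 → 1.0629

Answer: 1.0629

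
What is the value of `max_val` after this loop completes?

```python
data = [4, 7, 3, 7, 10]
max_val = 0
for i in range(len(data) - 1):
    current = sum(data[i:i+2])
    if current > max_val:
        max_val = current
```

Max sum of 2-element window in [4, 7, 3, 7, 10]
`max_val` takes the values: 0 → 11 → 17

Answer: 17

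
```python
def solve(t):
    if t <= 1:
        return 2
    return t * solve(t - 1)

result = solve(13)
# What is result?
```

solve(13) = 13 * 12 * 11 * 10 * 9 * 8 * 7 * 6 * 5 * 4 * 3 * 2 * 2 = 12454041600

Answer: 12454041600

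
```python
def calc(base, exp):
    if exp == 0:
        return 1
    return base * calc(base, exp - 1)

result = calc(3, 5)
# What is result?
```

calc(3, 5) = 3 * 3 * 3 * 3 * 3 = 243

Answer: 243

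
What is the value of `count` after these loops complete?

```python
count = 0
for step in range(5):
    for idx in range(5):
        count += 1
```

5 * 5 = 25
`count` takes the values: 0 → 1 → 2 → 3 → 4 → 5 → 6 → 7 → 8 → 9 → 10 → 11 → 12 → 13 → 14 → 15 → 16 → 17 → 18 → 19 → 20 → 21 → 22 → 23 → 24 → 25

Answer: 25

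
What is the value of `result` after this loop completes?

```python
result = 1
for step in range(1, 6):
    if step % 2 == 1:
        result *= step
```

Product of odd numbers 1 to 5
`result` takes the values: 1 → 3 → 15

Answer: 15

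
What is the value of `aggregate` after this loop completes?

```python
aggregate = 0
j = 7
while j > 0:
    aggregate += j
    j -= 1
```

Sum 7 down to 1
`aggregate` takes the values: 0 → 7 → 13 → 18 → 22 → 25 → 27 → 28

Answer: 28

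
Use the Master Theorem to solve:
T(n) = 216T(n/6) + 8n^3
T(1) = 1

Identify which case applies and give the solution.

a=216, b=6, f(n)=8n^3. log_6(216) = 3. Since c=3 = 3, Case 2 applies: T(n) = Θ(n^log_b(a) · log n) = O(n^3 log n).

Answer: O(n^3 log n) - Case 2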